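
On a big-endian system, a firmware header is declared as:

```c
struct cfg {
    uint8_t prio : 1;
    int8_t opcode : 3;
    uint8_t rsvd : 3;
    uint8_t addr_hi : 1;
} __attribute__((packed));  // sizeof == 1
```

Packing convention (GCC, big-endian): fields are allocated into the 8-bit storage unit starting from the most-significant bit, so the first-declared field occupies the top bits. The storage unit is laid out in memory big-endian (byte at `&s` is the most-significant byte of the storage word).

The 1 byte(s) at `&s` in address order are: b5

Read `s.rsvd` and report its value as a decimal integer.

2

[0]=0xb5 (big-endian) → word 0xb5
prio:1 @ bit 7 → (0xb5>>7)&0x1 = 0x1
opcode:3 @ bit 4 → (0xb5>>4)&0x7 = 0x3
rsvd:3 @ bit 1 → (0xb5>>1)&0x7 = 0x2  ←
addr_hi:1 @ bit 0 → (0xb5>>0)&0x1 = 0x1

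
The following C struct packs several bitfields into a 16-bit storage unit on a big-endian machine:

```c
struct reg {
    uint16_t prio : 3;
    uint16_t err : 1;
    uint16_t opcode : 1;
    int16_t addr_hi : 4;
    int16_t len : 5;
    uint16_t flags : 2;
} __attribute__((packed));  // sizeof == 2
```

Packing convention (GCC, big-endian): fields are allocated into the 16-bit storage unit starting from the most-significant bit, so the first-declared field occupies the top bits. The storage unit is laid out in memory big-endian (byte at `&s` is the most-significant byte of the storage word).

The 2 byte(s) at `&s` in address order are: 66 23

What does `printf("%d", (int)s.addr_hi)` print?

[0]=0x66 [1]=0x23 (big-endian) → word 0x6623
prio:3 @ bit 13 → (0x6623>>13)&0x7 = 0x3
err:1 @ bit 12 → (0x6623>>12)&0x1 = 0x0
opcode:1 @ bit 11 → (0x6623>>11)&0x1 = 0x0
addr_hi:4 @ bit 7 → (0x6623>>7)&0xf = 0xc  ←
len:5 @ bit 2 → (0x6623>>2)&0x1f = 0x8
flags:2 @ bit 0 → (0x6623>>0)&0x3 = 0x3
addr_hi signed 4b, MSB=1: 12 - 16 = -4

-4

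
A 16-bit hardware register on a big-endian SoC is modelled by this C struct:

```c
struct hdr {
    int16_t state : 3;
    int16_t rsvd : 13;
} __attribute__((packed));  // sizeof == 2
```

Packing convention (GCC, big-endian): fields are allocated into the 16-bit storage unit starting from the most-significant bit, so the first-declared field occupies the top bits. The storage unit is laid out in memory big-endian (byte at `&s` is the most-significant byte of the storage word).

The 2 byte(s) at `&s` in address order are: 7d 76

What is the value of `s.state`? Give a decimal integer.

3

[0]=0x7d [1]=0x76 (big-endian) → word 0x7d76
state:3 @ bit 13 → (0x7d76>>13)&0x7 = 0x3  ←
rsvd:13 @ bit 0 → (0x7d76>>0)&0x1fff = 0x1d76
state signed 3b, MSB=0: value = 3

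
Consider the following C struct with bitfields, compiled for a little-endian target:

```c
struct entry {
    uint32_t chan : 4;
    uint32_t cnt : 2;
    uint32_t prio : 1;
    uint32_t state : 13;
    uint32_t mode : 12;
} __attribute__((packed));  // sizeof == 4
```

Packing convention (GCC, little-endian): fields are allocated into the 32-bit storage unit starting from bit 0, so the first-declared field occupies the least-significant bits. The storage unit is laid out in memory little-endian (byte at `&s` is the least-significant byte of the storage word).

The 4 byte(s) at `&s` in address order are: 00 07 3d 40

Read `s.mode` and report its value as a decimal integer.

[0]=0x00 [1]=0x07 [2]=0x3d [3]=0x40 (little-endian) → word 0x403d0700
chan:4 @ bit 0 → (0x403d0700>>0)&0xf = 0x0
cnt:2 @ bit 4 → (0x403d0700>>4)&0x3 = 0x0
prio:1 @ bit 6 → (0x403d0700>>6)&0x1 = 0x0
state:13 @ bit 7 → (0x403d0700>>7)&0x1fff = 0x1a0e
mode:12 @ bit 20 → (0x403d0700>>20)&0xfff = 0x403  ←

1027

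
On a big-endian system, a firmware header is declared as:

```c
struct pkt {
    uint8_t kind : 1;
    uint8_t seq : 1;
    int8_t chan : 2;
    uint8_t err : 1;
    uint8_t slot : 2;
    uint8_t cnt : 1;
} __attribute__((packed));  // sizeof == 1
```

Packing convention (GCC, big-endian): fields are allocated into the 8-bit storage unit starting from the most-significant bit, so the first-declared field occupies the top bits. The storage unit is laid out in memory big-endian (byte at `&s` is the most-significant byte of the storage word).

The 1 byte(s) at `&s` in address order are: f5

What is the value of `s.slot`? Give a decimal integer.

[0]=0xf5 (big-endian) → word 0xf5
kind:1 @ bit 7 → (0xf5>>7)&0x1 = 0x1
seq:1 @ bit 6 → (0xf5>>6)&0x1 = 0x1
chan:2 @ bit 4 → (0xf5>>4)&0x3 = 0x3
err:1 @ bit 3 → (0xf5>>3)&0x1 = 0x0
slot:2 @ bit 1 → (0xf5>>1)&0x3 = 0x2  ←
cnt:1 @ bit 0 → (0xf5>>0)&0x1 = 0x1

2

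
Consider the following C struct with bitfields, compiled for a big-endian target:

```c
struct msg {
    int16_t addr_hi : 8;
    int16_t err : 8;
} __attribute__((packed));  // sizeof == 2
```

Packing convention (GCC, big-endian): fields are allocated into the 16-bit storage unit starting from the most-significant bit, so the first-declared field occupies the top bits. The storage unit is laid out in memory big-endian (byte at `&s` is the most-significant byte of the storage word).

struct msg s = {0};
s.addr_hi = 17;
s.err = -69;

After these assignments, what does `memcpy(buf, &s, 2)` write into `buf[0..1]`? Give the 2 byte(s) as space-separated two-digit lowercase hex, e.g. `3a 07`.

11 bb

addr_hi:8 = 17 → 0x11 << 8 → word 0x1100
err:8 = -69 → 0xbb << 0 → word 0x11bb
word = 0x11bb → big-endian bytes:
  [0]=0x11  [1]=0xbb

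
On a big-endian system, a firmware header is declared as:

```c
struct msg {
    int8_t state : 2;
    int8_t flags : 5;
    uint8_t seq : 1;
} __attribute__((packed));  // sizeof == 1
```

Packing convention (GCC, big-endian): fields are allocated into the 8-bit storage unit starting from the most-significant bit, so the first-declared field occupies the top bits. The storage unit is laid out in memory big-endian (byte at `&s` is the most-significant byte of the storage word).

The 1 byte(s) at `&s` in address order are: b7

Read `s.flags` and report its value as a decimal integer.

-5

[0]=0xb7 (big-endian) → word 0xb7
state [6+:2] = (word>>6) & 0x3 = 2
flags [1+:5] = (word>>1) & 0x1f = 27  ←
seq [0+:1] = (word>>0) & 0x1 = 1
flags signed 5b, MSB=1: 27 - 32 = -5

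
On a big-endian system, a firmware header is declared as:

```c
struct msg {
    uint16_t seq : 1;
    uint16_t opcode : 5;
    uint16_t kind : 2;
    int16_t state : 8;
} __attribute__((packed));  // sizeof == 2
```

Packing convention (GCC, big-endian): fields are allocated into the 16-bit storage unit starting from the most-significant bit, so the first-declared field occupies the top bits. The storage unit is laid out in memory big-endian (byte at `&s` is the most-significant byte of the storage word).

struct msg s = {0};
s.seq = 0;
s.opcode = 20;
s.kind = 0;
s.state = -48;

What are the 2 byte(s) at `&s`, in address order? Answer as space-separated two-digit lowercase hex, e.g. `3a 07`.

seq:1 = 0 → 0x0 << 15 → word 0x0000
opcode:5 = 20 → 0x14 << 10 → word 0x5000
kind:2 = 0 → 0x0 << 8 → word 0x5000
state:8 = -48 → 0xd0 << 0 → word 0x50d0
word = 0x50d0 → big-endian bytes:
  [0]=0x50  [1]=0xd0

50 d0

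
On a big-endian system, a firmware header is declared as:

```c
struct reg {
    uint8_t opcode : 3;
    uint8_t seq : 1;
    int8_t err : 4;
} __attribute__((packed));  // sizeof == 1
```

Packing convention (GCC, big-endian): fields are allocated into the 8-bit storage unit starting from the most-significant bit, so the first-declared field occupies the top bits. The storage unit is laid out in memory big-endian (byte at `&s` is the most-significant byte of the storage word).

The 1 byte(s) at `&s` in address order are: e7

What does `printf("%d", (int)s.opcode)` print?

7

[0]=0xe7 (big-endian) → word 0xe7
opcode [5+:3] = (word>>5) & 0x7 = 7  ←
seq [4+:1] = (word>>4) & 0x1 = 0
err [0+:4] = (word>>0) & 0xf = 7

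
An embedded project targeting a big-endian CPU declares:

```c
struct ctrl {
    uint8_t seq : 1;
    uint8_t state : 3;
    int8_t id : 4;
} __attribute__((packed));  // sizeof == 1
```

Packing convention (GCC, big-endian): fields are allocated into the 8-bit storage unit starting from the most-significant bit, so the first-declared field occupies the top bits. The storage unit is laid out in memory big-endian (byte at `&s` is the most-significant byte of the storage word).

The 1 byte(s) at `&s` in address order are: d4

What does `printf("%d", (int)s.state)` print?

[0]=0xd4 (big-endian) → word 0xd4
seq [7+:1] = (word>>7) & 0x1 = 1
state [4+:3] = (word>>4) & 0x7 = 5  ←
id [0+:4] = (word>>0) & 0xf = 4

5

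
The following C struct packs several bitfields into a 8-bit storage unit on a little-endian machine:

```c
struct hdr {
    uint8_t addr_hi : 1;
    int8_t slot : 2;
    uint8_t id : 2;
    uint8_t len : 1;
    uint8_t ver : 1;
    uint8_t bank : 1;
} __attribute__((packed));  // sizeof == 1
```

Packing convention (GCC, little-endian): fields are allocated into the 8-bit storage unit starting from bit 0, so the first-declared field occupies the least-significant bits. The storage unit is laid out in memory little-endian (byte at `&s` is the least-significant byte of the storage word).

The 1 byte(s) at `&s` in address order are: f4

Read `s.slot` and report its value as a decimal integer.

-2

[0]=0xf4 (little-endian) → word 0xf4
addr_hi:1 @ bit 0 → (0xf4>>0)&0x1 = 0x0
slot:2 @ bit 1 → (0xf4>>1)&0x3 = 0x2  ←
id:2 @ bit 3 → (0xf4>>3)&0x3 = 0x2
len:1 @ bit 5 → (0xf4>>5)&0x1 = 0x1
ver:1 @ bit 6 → (0xf4>>6)&0x1 = 0x1
bank:1 @ bit 7 → (0xf4>>7)&0x1 = 0x1
slot signed 2b, MSB=1: 2 - 4 = -2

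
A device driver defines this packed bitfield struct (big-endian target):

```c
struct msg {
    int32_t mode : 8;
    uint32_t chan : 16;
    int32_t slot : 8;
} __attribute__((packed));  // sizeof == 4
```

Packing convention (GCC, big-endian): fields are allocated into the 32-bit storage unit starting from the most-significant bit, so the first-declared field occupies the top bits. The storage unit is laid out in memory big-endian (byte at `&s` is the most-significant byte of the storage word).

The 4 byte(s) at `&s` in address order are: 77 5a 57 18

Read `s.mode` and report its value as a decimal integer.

[0]=0x77 [1]=0x5a [2]=0x57 [3]=0x18 (big-endian) → word 0x775a5718
mode:8 @ bit 24 → (0x775a5718>>24)&0xff = 0x77  ←
chan:16 @ bit 8 → (0x775a5718>>8)&0xffff = 0x5a57
slot:8 @ bit 0 → (0x775a5718>>0)&0xff = 0x18
mode signed 8b, MSB=0: value = 119

119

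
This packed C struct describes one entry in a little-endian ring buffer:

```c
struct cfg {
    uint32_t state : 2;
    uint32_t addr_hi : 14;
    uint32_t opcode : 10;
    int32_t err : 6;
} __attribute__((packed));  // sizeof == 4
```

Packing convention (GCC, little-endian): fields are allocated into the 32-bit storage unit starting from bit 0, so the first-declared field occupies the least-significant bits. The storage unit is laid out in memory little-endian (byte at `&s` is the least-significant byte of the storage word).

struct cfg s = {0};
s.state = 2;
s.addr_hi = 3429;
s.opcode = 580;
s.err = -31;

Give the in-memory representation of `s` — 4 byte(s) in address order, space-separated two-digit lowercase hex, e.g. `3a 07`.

96 35 44 86

[0+:2] state=2 & 0x3 = 0x2; word=0x00000002
[2+:14] addr_hi=3429 & 0x3fff = 0xd65; word=0x00003596
[16+:10] opcode=580 & 0x3ff = 0x244; word=0x02443596
[26+:6] err=-31 & 0x3f = 0x21; word=0x86443596
word = 0x86443596 → little-endian bytes:
  [0]=0x96  [1]=0x35  [2]=0x44  [3]=0x86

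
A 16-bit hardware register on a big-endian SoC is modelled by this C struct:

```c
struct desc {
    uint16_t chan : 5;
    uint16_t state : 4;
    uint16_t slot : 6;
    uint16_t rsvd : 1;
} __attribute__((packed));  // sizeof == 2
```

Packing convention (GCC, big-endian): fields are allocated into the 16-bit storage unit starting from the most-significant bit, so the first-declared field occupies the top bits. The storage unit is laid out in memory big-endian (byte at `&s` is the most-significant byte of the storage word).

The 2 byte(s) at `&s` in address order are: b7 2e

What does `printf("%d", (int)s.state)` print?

14

[0]=0xb7 [1]=0x2e (big-endian) → word 0xb72e
chan [11+:5] = (word>>11) & 0x1f = 22
state [7+:4] = (word>>7) & 0xf = 14  ←
slot [1+:6] = (word>>1) & 0x3f = 23
rsvd [0+:1] = (word>>0) & 0x1 = 0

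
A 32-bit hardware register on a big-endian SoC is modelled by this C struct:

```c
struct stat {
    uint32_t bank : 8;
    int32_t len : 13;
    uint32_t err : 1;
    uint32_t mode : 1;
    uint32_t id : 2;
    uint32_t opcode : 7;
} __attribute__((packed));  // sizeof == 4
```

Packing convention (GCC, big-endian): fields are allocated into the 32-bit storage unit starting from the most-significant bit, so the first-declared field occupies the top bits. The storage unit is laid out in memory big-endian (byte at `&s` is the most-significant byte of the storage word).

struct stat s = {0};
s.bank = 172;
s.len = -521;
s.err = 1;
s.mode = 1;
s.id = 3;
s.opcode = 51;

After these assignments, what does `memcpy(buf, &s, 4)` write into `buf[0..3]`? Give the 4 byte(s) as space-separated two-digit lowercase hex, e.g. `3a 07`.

ac ef bf b3

[24+:8] bank=172 & 0xff = 0xac; word=0xac000000
[11+:13] len=-521 & 0x1fff = 0x1df7; word=0xacefb800
[10+:1] err=1 & 0x1 = 0x1; word=0xacefbc00
[9+:1] mode=1 & 0x1 = 0x1; word=0xacefbe00
[7+:2] id=3 & 0x3 = 0x3; word=0xacefbf80
[0+:7] opcode=51 & 0x7f = 0x33; word=0xacefbfb3
word = 0xacefbfb3 → big-endian bytes:
  [0]=0xac  [1]=0xef  [2]=0xbf  [3]=0xb3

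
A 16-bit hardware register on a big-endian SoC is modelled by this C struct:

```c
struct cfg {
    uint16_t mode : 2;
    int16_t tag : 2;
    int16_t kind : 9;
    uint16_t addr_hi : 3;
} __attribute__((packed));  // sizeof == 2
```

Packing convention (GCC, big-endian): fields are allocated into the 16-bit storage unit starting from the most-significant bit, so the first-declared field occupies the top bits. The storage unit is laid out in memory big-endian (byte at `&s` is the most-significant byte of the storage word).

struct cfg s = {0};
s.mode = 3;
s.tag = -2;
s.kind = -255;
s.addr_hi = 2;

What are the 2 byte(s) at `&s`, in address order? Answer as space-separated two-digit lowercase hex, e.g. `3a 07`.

e8 0a

mode:2 = 3 → 0x3 << 14 → word 0xc000
tag:2 = -2 → 0x2 << 12 → word 0xe000
kind:9 = -255 → 0x101 << 3 → word 0xe808
addr_hi:3 = 2 → 0x2 << 0 → word 0xe80a
word = 0xe80a → big-endian bytes:
  [0]=0xe8  [1]=0x0a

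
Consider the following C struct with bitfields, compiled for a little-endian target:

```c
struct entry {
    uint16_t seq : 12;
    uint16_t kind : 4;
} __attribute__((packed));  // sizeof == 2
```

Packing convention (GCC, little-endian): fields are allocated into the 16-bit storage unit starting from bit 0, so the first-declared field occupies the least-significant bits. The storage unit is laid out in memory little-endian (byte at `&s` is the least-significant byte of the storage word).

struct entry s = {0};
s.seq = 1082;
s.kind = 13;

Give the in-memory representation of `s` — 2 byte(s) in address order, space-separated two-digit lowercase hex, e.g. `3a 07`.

seq:12 = 1082 → 0x43a << 0 → word 0x043a
kind:4 = 13 → 0xd << 12 → word 0xd43a
word = 0xd43a → little-endian bytes:
  [0]=0x3a  [1]=0xd4

3a d4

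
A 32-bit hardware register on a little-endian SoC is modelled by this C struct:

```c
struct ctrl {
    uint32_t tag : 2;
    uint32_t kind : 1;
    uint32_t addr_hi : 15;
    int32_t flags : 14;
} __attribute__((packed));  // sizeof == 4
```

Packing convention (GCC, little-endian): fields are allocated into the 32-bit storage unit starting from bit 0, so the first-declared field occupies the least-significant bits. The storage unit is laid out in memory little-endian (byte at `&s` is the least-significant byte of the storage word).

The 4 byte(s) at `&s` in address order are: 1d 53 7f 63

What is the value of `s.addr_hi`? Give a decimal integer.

27235

[0]=0x1d [1]=0x53 [2]=0x7f [3]=0x63 (little-endian) → word 0x637f531d
tag [0+:2] = (word>>0) & 0x3 = 1
kind [2+:1] = (word>>2) & 0x1 = 1
addr_hi [3+:15] = (word>>3) & 0x7fff = 27235  ←
flags [18+:14] = (word>>18) & 0x3fff = 6367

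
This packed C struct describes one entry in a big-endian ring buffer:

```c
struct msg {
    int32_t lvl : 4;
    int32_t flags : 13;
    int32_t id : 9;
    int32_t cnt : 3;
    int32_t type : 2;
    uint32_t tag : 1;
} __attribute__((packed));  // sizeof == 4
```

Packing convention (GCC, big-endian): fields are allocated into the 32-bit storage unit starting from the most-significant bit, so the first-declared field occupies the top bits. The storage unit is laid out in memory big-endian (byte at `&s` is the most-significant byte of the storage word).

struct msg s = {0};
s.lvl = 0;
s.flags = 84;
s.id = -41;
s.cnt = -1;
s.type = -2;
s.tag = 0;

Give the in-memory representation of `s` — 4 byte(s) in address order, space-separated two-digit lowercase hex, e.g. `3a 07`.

00 2a 75 fc

lvl (4b) val=0 bits=0x0 at bit 28: 0x00000000
flags (13b) val=84 bits=0x54 at bit 15: 0x002a0000
id (9b) val=-41 bits=0x1d7 at bit 6: 0x002a75c0
cnt (3b) val=-1 bits=0x7 at bit 3: 0x002a75f8
type (2b) val=-2 bits=0x2 at bit 1: 0x002a75fc
tag (1b) val=0 bits=0x0 at bit 0: 0x002a75fc
word = 0x002a75fc → big-endian bytes:
  [0]=0x00  [1]=0x2a  [2]=0x75  [3]=0xfc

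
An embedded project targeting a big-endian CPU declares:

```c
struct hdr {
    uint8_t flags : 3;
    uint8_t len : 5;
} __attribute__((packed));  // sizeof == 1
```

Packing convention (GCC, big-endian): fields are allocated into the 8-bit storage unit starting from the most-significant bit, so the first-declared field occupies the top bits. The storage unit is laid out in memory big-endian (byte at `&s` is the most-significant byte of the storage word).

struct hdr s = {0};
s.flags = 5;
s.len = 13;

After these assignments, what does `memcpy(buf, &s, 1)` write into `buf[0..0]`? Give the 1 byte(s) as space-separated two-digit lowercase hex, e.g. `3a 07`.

ad

flags (3b) val=5 bits=0x5 at bit 5: 0xa0
len (5b) val=13 bits=0xd at bit 0: 0xad
word = 0xad → big-endian bytes:
  [0]=0xad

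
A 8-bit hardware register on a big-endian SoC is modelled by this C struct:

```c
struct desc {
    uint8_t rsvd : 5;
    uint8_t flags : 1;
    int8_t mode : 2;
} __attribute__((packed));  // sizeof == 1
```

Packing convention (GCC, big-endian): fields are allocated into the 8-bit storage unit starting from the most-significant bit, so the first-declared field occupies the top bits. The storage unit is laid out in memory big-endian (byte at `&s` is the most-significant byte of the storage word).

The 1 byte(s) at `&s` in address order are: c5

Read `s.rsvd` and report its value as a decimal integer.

[0]=0xc5 (big-endian) → word 0xc5
rsvd [3+:5] = (word>>3) & 0x1f = 24  ←
flags [2+:1] = (word>>2) & 0x1 = 1
mode [0+:2] = (word>>0) & 0x3 = 1

24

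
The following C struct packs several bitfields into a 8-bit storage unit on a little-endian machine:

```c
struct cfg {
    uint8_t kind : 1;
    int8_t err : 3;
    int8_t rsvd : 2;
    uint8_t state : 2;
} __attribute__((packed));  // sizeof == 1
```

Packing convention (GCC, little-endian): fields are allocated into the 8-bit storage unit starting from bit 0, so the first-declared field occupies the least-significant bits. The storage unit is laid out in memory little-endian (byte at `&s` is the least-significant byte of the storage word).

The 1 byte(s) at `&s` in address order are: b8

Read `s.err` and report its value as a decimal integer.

[0]=0xb8 (little-endian) → word 0xb8
kind:1 @ bit 0 → (0xb8>>0)&0x1 = 0x0
err:3 @ bit 1 → (0xb8>>1)&0x7 = 0x4  ←
rsvd:2 @ bit 4 → (0xb8>>4)&0x3 = 0x3
state:2 @ bit 6 → (0xb8>>6)&0x3 = 0x2
err signed 3b, MSB=1: 4 - 8 = -4

-4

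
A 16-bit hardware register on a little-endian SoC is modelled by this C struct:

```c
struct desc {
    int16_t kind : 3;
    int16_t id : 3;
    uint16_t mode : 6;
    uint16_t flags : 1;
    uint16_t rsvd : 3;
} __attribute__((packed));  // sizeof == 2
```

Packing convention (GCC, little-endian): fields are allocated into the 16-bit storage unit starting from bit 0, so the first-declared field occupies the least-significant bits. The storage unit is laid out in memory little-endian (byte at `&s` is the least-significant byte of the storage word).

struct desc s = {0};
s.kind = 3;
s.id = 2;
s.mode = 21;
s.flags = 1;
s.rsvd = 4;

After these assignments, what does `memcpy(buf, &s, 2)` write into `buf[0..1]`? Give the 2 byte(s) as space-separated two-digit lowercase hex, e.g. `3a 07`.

53 95

kind:3 = 3 → 0x3 << 0 → word 0x0003
id:3 = 2 → 0x2 << 3 → word 0x0013
mode:6 = 21 → 0x15 << 6 → word 0x0553
flags:1 = 1 → 0x1 << 12 → word 0x1553
rsvd:3 = 4 → 0x4 << 13 → word 0x9553
word = 0x9553 → little-endian bytes:
  [0]=0x53  [1]=0x95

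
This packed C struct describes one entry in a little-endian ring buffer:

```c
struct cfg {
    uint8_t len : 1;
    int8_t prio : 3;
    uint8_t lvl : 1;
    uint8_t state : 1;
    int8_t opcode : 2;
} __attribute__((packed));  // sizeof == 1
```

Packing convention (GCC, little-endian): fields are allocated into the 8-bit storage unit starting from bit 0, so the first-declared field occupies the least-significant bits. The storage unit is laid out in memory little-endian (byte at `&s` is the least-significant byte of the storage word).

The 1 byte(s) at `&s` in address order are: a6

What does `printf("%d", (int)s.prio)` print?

[0]=0xa6 (little-endian) → word 0xa6
len [0+:1] = (word>>0) & 0x1 = 0
prio [1+:3] = (word>>1) & 0x7 = 3  ←
lvl [4+:1] = (word>>4) & 0x1 = 0
state [5+:1] = (word>>5) & 0x1 = 1
opcode [6+:2] = (word>>6) & 0x3 = 2
prio signed 3b, MSB=0: value = 3

3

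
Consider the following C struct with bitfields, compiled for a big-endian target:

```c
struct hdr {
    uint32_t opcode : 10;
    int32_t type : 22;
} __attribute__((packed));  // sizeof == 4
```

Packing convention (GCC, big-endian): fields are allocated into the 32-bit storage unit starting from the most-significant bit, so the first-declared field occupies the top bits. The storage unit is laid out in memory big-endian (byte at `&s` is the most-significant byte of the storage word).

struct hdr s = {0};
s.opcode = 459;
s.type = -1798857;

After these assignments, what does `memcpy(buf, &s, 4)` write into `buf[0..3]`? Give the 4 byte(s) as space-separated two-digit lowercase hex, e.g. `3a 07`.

[22+:10] opcode=459 & 0x3ff = 0x1cb; word=0x72c00000
[0+:22] type=-1798857 & 0x3fffff = 0x248d37; word=0x72e48d37
word = 0x72e48d37 → big-endian bytes:
  [0]=0x72  [1]=0xe4  [2]=0x8d  [3]=0x37

72 e4 8d 37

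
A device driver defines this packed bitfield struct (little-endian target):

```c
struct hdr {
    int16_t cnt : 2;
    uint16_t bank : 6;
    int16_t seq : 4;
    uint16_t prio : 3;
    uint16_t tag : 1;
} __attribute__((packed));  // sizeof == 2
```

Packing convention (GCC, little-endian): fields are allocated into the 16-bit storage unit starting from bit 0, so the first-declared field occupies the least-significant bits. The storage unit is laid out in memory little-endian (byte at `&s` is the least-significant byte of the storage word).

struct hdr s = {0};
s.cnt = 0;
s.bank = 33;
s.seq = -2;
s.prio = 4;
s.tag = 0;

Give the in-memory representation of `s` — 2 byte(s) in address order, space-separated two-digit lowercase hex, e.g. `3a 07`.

[0+:2] cnt=0 & 0x3 = 0x0; word=0x0000
[2+:6] bank=33 & 0x3f = 0x21; word=0x0084
[8+:4] seq=-2 & 0xf = 0xe; word=0x0e84
[12+:3] prio=4 & 0x7 = 0x4; word=0x4e84
[15+:1] tag=0 & 0x1 = 0x0; word=0x4e84
word = 0x4e84 → little-endian bytes:
  [0]=0x84  [1]=0x4e

84 4e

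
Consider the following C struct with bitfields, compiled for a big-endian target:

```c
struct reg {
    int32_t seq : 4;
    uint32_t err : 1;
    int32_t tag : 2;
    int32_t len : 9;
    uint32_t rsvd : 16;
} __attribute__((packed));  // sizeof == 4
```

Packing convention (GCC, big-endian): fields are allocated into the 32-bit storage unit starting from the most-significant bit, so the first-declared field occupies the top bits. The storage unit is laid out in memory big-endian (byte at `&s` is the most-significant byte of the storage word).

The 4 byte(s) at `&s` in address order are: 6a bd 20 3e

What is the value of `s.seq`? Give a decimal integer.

[0]=0x6a [1]=0xbd [2]=0x20 [3]=0x3e (big-endian) → word 0x6abd203e
seq [28+:4] = (word>>28) & 0xf = 6  ←
err [27+:1] = (word>>27) & 0x1 = 1
tag [25+:2] = (word>>25) & 0x3 = 1
len [16+:9] = (word>>16) & 0x1ff = 189
rsvd [0+:16] = (word>>0) & 0xffff = 8254
seq signed 4b, MSB=0: value = 6

6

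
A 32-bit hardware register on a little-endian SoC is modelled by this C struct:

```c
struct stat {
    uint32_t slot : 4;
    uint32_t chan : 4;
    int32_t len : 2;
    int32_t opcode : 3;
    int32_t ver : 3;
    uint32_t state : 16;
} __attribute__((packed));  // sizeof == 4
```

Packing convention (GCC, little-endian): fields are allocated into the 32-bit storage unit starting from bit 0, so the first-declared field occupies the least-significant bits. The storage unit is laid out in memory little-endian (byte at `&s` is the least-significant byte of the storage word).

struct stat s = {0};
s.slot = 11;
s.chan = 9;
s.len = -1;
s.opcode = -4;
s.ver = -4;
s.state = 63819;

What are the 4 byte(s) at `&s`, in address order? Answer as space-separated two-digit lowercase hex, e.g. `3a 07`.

9b 93 4b f9

slot:4 = 11 → 0xb << 0 → word 0x0000000b
chan:4 = 9 → 0x9 << 4 → word 0x0000009b
len:2 = -1 → 0x3 << 8 → word 0x0000039b
opcode:3 = -4 → 0x4 << 10 → word 0x0000139b
ver:3 = -4 → 0x4 << 13 → word 0x0000939b
state:16 = 63819 → 0xf94b << 16 → word 0xf94b939b
word = 0xf94b939b → little-endian bytes:
  [0]=0x9b  [1]=0x93  [2]=0x4b  [3]=0xf9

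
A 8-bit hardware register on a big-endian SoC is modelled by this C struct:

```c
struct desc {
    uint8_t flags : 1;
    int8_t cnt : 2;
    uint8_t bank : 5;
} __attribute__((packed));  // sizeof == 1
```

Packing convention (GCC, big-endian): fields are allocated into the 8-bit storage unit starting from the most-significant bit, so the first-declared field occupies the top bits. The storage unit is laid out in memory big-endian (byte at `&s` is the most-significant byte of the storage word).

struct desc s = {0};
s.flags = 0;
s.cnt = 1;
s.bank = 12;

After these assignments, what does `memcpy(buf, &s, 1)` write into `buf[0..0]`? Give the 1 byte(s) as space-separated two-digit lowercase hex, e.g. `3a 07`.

2c

[7+:1] flags=0 & 0x1 = 0x0; word=0x00
[5+:2] cnt=1 & 0x3 = 0x1; word=0x20
[0+:5] bank=12 & 0x1f = 0xc; word=0x2c
word = 0x2c → big-endian bytes:
  [0]=0x2c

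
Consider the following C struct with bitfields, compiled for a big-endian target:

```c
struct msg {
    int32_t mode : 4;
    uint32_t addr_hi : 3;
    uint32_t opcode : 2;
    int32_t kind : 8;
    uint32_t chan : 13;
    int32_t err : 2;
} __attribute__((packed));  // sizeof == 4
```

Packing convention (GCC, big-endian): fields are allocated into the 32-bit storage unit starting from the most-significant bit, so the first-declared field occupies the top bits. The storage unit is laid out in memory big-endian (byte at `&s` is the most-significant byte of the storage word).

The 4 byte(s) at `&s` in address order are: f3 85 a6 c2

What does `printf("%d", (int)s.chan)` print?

[0]=0xf3 [1]=0x85 [2]=0xa6 [3]=0xc2 (big-endian) → word 0xf385a6c2
mode [28+:4] = (word>>28) & 0xf = 15
addr_hi [25+:3] = (word>>25) & 0x7 = 1
opcode [23+:2] = (word>>23) & 0x3 = 3
kind [15+:8] = (word>>15) & 0xff = 11
chan [2+:13] = (word>>2) & 0x1fff = 2480  ←
err [0+:2] = (word>>0) & 0x3 = 2

2480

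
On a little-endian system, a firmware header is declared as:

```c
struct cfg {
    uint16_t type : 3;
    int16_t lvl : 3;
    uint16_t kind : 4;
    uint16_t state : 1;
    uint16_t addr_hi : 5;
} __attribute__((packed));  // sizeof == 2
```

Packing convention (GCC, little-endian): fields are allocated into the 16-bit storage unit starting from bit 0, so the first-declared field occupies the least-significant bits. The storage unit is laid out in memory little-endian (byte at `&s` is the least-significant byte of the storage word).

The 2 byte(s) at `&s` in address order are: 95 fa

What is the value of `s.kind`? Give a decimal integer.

[0]=0x95 [1]=0xfa (little-endian) → word 0xfa95
type [0+:3] = (word>>0) & 0x7 = 5
lvl [3+:3] = (word>>3) & 0x7 = 2
kind [6+:4] = (word>>6) & 0xf = 10  ←
state [10+:1] = (word>>10) & 0x1 = 0
addr_hi [11+:5] = (word>>11) & 0x1f = 31

10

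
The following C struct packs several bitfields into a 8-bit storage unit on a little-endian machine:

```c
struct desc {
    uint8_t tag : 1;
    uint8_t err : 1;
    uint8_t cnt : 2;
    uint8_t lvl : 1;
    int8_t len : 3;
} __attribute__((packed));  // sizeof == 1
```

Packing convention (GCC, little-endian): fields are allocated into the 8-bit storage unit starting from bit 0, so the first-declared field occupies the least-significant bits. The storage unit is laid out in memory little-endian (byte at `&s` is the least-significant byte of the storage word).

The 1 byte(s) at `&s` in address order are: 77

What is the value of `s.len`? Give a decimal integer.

[0]=0x77 (little-endian) → word 0x77
tag [0+:1] = (word>>0) & 0x1 = 1
err [1+:1] = (word>>1) & 0x1 = 1
cnt [2+:2] = (word>>2) & 0x3 = 1
lvl [4+:1] = (word>>4) & 0x1 = 1
len [5+:3] = (word>>5) & 0x7 = 3  ←
len signed 3b, MSB=0: value = 3

3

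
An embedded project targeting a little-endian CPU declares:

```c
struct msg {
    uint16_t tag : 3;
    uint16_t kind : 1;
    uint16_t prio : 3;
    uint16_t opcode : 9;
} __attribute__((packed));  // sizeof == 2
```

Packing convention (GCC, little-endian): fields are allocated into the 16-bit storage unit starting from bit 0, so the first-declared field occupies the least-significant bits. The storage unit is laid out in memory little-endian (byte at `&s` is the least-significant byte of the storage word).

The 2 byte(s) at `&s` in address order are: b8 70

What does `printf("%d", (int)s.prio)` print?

[0]=0xb8 [1]=0x70 (little-endian) → word 0x70b8
tag [0+:3] = (word>>0) & 0x7 = 0
kind [3+:1] = (word>>3) & 0x1 = 1
prio [4+:3] = (word>>4) & 0x7 = 3  ←
opcode [7+:9] = (word>>7) & 0x1ff = 225

3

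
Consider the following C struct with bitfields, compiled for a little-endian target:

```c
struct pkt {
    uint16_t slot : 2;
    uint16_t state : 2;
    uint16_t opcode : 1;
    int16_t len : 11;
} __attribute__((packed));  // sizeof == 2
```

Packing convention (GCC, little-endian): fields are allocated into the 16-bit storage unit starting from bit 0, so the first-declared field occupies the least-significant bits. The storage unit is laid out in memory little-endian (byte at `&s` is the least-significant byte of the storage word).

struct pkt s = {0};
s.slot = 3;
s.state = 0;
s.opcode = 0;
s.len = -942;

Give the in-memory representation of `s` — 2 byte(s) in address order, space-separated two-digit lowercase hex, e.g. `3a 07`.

slot:2 = 3 → 0x3 << 0 → word 0x0003
state:2 = 0 → 0x0 << 2 → word 0x0003
opcode:1 = 0 → 0x0 << 4 → word 0x0003
len:11 = -942 → 0x452 << 5 → word 0x8a43
word = 0x8a43 → little-endian bytes:
  [0]=0x43  [1]=0x8a

43 8a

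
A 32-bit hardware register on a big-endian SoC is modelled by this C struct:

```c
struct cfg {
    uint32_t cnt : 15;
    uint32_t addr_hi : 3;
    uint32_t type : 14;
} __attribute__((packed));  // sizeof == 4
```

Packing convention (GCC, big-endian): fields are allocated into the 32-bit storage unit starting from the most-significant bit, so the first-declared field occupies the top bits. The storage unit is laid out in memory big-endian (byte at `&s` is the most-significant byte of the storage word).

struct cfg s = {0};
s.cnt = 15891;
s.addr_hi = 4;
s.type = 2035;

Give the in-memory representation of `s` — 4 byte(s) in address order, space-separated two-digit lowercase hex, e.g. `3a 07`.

cnt:15 = 15891 → 0x3e13 << 17 → word 0x7c260000
addr_hi:3 = 4 → 0x4 << 14 → word 0x7c270000
type:14 = 2035 → 0x7f3 << 0 → word 0x7c2707f3
word = 0x7c2707f3 → big-endian bytes:
  [0]=0x7c  [1]=0x27  [2]=0x07  [3]=0xf3

7c 27 07 f3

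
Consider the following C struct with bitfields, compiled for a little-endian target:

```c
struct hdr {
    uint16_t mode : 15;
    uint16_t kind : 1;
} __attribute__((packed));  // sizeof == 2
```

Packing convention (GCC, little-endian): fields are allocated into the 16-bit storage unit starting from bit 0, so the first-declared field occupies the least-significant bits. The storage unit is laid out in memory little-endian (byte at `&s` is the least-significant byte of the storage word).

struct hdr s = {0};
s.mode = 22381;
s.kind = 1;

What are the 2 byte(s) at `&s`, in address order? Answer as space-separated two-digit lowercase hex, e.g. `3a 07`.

[0+:15] mode=22381 & 0x7fff = 0x576d; word=0x576d
[15+:1] kind=1 & 0x1 = 0x1; word=0xd76d
word = 0xd76d → little-endian bytes:
  [0]=0x6d  [1]=0xd7

6d d7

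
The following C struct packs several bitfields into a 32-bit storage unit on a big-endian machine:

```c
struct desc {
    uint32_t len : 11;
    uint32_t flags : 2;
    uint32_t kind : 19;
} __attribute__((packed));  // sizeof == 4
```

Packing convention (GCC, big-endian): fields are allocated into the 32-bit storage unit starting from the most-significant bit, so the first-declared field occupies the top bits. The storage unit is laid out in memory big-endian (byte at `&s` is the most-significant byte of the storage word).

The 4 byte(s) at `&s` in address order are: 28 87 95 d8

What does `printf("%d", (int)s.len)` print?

324

[0]=0x28 [1]=0x87 [2]=0x95 [3]=0xd8 (big-endian) → word 0x288795d8
len:11 @ bit 21 → (0x288795d8>>21)&0x7ff = 0x144  ←
flags:2 @ bit 19 → (0x288795d8>>19)&0x3 = 0x0
kind:19 @ bit 0 → (0x288795d8>>0)&0x7ffff = 0x795d8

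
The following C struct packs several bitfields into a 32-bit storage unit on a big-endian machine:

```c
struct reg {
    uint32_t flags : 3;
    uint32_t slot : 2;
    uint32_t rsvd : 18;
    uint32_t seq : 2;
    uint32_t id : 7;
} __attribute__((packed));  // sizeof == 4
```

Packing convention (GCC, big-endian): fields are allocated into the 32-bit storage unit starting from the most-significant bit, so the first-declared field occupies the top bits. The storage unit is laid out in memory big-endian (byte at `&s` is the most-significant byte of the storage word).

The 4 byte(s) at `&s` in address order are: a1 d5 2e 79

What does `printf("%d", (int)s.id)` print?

121

[0]=0xa1 [1]=0xd5 [2]=0x2e [3]=0x79 (big-endian) → word 0xa1d52e79
flags [29+:3] = (word>>29) & 0x7 = 5
slot [27+:2] = (word>>27) & 0x3 = 0
rsvd [9+:18] = (word>>9) & 0x3ffff = 60055
seq [7+:2] = (word>>7) & 0x3 = 0
id [0+:7] = (word>>0) & 0x7f = 121  ←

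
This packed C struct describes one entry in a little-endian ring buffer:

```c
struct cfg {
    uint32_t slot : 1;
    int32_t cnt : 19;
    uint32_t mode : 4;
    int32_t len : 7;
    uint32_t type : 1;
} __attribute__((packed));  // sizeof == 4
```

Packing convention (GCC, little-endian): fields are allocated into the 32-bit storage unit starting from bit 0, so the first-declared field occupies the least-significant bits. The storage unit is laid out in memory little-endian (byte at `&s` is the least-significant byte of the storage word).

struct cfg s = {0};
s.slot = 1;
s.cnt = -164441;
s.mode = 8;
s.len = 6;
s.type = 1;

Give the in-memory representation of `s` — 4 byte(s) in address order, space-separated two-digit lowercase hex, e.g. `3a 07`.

slot (1b) val=1 bits=0x1 at bit 0: 0x00000001
cnt (19b) val=-164441 bits=0x57da7 at bit 1: 0x000afb4f
mode (4b) val=8 bits=0x8 at bit 20: 0x008afb4f
len (7b) val=6 bits=0x6 at bit 24: 0x068afb4f
type (1b) val=1 bits=0x1 at bit 31: 0x868afb4f
word = 0x868afb4f → little-endian bytes:
  [0]=0x4f  [1]=0xfb  [2]=0x8a  [3]=0x86

4f fb 8a 86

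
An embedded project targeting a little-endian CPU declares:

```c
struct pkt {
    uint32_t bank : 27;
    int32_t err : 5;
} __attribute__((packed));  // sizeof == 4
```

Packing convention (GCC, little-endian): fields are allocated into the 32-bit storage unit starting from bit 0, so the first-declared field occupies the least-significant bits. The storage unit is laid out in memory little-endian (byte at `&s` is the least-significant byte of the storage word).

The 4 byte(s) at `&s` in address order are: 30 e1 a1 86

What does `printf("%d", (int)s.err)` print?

-16

[0]=0x30 [1]=0xe1 [2]=0xa1 [3]=0x86 (little-endian) → word 0x86a1e130
bank:27 @ bit 0 → (0x86a1e130>>0)&0x7ffffff = 0x6a1e130
err:5 @ bit 27 → (0x86a1e130>>27)&0x1f = 0x10  ←
err signed 5b, MSB=1: 16 - 32 = -16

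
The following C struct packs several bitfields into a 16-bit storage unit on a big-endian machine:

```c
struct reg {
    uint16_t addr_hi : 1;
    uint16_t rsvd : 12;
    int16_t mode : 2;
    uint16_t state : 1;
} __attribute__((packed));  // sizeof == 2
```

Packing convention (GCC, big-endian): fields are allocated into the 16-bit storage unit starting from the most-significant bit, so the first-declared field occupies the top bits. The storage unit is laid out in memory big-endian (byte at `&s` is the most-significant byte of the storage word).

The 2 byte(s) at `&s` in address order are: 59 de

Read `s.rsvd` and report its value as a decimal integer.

[0]=0x59 [1]=0xde (big-endian) → word 0x59de
addr_hi:1 @ bit 15 → (0x59de>>15)&0x1 = 0x0
rsvd:12 @ bit 3 → (0x59de>>3)&0xfff = 0xb3b  ←
mode:2 @ bit 1 → (0x59de>>1)&0x3 = 0x3
state:1 @ bit 0 → (0x59de>>0)&0x1 = 0x0

2875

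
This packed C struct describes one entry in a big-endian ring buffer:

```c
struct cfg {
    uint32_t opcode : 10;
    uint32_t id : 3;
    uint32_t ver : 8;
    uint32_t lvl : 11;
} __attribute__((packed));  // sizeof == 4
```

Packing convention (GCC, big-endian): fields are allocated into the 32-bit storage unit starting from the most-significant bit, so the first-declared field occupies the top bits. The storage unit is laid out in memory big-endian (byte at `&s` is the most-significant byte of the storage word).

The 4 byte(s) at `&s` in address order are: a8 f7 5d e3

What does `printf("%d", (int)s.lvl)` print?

[0]=0xa8 [1]=0xf7 [2]=0x5d [3]=0xe3 (big-endian) → word 0xa8f75de3
opcode:10 @ bit 22 → (0xa8f75de3>>22)&0x3ff = 0x2a3
id:3 @ bit 19 → (0xa8f75de3>>19)&0x7 = 0x6
ver:8 @ bit 11 → (0xa8f75de3>>11)&0xff = 0xeb
lvl:11 @ bit 0 → (0xa8f75de3>>0)&0x7ff = 0x5e3  ←

1507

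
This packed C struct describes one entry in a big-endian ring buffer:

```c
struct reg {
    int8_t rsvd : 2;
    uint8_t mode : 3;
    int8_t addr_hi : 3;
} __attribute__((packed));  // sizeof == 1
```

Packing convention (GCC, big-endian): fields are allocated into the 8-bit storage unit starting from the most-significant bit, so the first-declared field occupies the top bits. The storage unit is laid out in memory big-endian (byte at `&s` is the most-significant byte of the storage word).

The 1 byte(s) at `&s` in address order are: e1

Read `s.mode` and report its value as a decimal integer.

[0]=0xe1 (big-endian) → word 0xe1
rsvd:2 @ bit 6 → (0xe1>>6)&0x3 = 0x3
mode:3 @ bit 3 → (0xe1>>3)&0x7 = 0x4  ←
addr_hi:3 @ bit 0 → (0xe1>>0)&0x7 = 0x1

4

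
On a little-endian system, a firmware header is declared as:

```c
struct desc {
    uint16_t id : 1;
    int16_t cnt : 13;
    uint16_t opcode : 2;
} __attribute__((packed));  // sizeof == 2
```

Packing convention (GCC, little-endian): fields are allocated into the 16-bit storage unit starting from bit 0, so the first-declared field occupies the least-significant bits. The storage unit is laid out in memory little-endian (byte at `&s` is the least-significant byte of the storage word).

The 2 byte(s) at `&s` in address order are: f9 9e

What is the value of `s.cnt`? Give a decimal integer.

[0]=0xf9 [1]=0x9e (little-endian) → word 0x9ef9
id [0+:1] = (word>>0) & 0x1 = 1
cnt [1+:13] = (word>>1) & 0x1fff = 3964  ←
opcode [14+:2] = (word>>14) & 0x3 = 2
cnt signed 13b, MSB=0: value = 3964

3964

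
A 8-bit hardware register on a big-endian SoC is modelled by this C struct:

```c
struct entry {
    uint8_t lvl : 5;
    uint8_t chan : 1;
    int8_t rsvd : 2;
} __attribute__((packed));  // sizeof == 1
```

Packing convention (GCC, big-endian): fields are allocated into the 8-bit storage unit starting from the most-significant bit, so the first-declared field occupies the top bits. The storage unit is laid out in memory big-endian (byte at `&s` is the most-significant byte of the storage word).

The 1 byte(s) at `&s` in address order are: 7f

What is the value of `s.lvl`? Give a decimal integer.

[0]=0x7f (big-endian) → word 0x7f
lvl:5 @ bit 3 → (0x7f>>3)&0x1f = 0xf  ←
chan:1 @ bit 2 → (0x7f>>2)&0x1 = 0x1
rsvd:2 @ bit 0 → (0x7f>>0)&0x3 = 0x3

15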